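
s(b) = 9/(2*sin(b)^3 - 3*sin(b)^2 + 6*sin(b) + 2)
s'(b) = 9*(-6*sin(b)^2*cos(b) + 6*sin(b)*cos(b) - 6*cos(b))/(2*sin(b)^3 - 3*sin(b)^2 + 6*sin(b) + 2)^2 = 54*(sin(b) + cos(b)^2 - 2)*cos(b)/(2*sin(b)^3 - 3*sin(b)^2 + 6*sin(b) + 2)^2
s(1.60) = 1.29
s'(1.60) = 0.03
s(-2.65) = -5.26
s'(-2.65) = 27.56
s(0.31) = 2.49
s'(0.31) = -3.11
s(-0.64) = -2.92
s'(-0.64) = -8.93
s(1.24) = 1.35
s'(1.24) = -0.37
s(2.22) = 1.53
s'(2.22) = 0.79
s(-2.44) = -2.46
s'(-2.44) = 6.35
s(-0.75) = -2.19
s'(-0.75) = -5.00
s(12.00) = -3.76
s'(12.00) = -14.53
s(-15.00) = -2.42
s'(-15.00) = 6.14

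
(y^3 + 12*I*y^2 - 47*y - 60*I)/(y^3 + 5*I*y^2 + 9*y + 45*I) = (y + 4*I)/(y - 3*I)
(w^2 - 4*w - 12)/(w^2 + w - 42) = (w + 2)/(w + 7)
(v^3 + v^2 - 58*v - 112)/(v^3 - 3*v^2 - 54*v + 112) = (v + 2)/(v - 2)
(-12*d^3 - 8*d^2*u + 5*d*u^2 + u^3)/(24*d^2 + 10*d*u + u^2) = (-2*d^2 - d*u + u^2)/(4*d + u)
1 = 1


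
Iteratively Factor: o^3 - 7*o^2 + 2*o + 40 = (o + 2)*(o^2 - 9*o + 20) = (o - 4)*(o + 2)*(o - 5)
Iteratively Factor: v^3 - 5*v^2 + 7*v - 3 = (v - 1)*(v^2 - 4*v + 3) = (v - 1)^2*(v - 3)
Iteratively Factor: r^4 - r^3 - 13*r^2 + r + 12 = (r + 1)*(r^3 - 2*r^2 - 11*r + 12) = (r - 1)*(r + 1)*(r^2 - r - 12) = (r - 4)*(r - 1)*(r + 1)*(r + 3)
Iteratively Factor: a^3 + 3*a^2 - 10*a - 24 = (a - 3)*(a^2 + 6*a + 8) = (a - 3)*(a + 4)*(a + 2)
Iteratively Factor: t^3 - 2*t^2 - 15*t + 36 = (t + 4)*(t^2 - 6*t + 9) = (t - 3)*(t + 4)*(t - 3)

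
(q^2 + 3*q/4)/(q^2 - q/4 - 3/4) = q/(q - 1)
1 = 1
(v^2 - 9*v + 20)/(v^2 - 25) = (v - 4)/(v + 5)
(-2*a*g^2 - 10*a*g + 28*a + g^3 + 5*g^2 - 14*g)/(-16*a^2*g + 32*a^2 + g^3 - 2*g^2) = (2*a*g + 14*a - g^2 - 7*g)/(16*a^2 - g^2)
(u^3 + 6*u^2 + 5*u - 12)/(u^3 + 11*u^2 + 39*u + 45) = (u^2 + 3*u - 4)/(u^2 + 8*u + 15)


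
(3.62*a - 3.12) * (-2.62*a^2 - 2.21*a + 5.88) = -9.4844*a^3 + 0.174200000000001*a^2 + 28.1808*a - 18.3456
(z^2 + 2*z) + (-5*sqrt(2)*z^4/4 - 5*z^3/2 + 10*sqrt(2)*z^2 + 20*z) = -5*sqrt(2)*z^4/4 - 5*z^3/2 + z^2 + 10*sqrt(2)*z^2 + 22*z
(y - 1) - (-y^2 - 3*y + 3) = y^2 + 4*y - 4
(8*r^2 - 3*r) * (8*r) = 64*r^3 - 24*r^2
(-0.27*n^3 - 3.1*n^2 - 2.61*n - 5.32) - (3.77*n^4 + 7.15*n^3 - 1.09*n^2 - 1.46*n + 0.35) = -3.77*n^4 - 7.42*n^3 - 2.01*n^2 - 1.15*n - 5.67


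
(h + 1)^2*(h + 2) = h^3 + 4*h^2 + 5*h + 2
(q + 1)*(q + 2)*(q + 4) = q^3 + 7*q^2 + 14*q + 8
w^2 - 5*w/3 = w*(w - 5/3)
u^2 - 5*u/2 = u*(u - 5/2)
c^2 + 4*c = c*(c + 4)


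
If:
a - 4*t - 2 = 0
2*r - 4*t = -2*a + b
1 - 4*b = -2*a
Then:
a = 4*t + 2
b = 2*t + 5/4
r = -t - 11/8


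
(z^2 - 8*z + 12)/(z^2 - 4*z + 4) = (z - 6)/(z - 2)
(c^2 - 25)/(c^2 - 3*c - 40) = (c - 5)/(c - 8)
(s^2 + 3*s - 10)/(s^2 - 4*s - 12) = (-s^2 - 3*s + 10)/(-s^2 + 4*s + 12)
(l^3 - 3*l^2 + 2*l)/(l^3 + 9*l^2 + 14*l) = (l^2 - 3*l + 2)/(l^2 + 9*l + 14)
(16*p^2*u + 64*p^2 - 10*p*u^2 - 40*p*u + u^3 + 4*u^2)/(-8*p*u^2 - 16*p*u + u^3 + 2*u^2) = (-2*p*u - 8*p + u^2 + 4*u)/(u*(u + 2))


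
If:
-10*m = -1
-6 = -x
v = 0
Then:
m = 1/10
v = 0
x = 6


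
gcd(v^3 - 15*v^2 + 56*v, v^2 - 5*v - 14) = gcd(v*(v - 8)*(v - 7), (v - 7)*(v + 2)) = v - 7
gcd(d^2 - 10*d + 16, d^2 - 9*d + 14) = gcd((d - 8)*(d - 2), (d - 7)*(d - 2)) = d - 2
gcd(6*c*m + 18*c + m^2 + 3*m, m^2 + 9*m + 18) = m + 3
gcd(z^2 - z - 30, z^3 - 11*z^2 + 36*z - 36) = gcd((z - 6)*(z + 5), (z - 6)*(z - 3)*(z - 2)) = z - 6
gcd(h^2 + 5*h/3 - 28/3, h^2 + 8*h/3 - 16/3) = h + 4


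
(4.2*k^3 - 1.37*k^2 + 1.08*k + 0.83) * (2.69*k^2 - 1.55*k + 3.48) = 11.298*k^5 - 10.1953*k^4 + 19.6447*k^3 - 4.2089*k^2 + 2.4719*k + 2.8884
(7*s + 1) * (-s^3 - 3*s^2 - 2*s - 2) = -7*s^4 - 22*s^3 - 17*s^2 - 16*s - 2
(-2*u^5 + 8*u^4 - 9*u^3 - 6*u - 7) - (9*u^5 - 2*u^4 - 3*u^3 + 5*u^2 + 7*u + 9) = -11*u^5 + 10*u^4 - 6*u^3 - 5*u^2 - 13*u - 16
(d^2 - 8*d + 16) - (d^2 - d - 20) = 36 - 7*d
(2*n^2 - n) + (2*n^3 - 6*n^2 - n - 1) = 2*n^3 - 4*n^2 - 2*n - 1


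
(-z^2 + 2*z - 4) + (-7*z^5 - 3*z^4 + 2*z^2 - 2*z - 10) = -7*z^5 - 3*z^4 + z^2 - 14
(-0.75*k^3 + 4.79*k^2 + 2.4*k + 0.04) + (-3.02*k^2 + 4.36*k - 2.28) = -0.75*k^3 + 1.77*k^2 + 6.76*k - 2.24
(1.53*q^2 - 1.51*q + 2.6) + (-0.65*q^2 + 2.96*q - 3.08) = 0.88*q^2 + 1.45*q - 0.48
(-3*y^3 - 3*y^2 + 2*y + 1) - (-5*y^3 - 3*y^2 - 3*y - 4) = 2*y^3 + 5*y + 5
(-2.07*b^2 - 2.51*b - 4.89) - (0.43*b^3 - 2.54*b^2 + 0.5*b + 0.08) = -0.43*b^3 + 0.47*b^2 - 3.01*b - 4.97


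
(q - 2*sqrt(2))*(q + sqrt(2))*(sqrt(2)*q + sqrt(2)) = sqrt(2)*q^3 - 2*q^2 + sqrt(2)*q^2 - 4*sqrt(2)*q - 2*q - 4*sqrt(2)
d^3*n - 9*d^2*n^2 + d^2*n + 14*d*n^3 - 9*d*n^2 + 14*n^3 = (d - 7*n)*(d - 2*n)*(d*n + n)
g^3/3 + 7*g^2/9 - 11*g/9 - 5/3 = (g/3 + 1/3)*(g - 5/3)*(g + 3)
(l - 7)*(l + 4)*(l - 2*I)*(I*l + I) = I*l^4 + 2*l^3 - 2*I*l^3 - 4*l^2 - 31*I*l^2 - 62*l - 28*I*l - 56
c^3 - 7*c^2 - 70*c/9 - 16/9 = (c - 8)*(c + 1/3)*(c + 2/3)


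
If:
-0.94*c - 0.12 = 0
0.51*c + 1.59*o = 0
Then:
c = -0.13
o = 0.04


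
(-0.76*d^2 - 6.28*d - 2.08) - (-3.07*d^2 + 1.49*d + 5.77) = 2.31*d^2 - 7.77*d - 7.85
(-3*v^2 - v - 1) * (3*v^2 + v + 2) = -9*v^4 - 6*v^3 - 10*v^2 - 3*v - 2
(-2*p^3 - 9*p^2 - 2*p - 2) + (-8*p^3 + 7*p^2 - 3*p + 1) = -10*p^3 - 2*p^2 - 5*p - 1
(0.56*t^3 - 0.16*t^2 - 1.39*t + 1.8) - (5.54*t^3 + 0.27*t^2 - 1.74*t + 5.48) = -4.98*t^3 - 0.43*t^2 + 0.35*t - 3.68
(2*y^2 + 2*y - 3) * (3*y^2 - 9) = 6*y^4 + 6*y^3 - 27*y^2 - 18*y + 27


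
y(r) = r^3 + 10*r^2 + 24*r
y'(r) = 3*r^2 + 20*r + 24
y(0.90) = 30.43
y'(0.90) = 44.43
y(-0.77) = -13.01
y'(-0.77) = 10.38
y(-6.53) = -8.76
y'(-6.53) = 21.32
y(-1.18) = -16.04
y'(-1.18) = 4.58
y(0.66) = 20.48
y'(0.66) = 38.51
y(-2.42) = -13.69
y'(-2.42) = -6.83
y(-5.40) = 4.54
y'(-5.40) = 3.48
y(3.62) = 265.36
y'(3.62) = 135.71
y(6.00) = 720.00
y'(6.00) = 252.00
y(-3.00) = -9.00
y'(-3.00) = -9.00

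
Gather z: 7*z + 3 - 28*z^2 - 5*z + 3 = -28*z^2 + 2*z + 6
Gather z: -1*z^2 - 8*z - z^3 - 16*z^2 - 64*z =-z^3 - 17*z^2 - 72*z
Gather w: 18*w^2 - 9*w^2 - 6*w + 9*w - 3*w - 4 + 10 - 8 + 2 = 9*w^2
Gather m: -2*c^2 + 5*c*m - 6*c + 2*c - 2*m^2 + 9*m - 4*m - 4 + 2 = -2*c^2 - 4*c - 2*m^2 + m*(5*c + 5) - 2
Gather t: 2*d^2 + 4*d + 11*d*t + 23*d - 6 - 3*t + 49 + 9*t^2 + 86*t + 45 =2*d^2 + 27*d + 9*t^2 + t*(11*d + 83) + 88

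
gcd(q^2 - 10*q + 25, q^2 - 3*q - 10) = q - 5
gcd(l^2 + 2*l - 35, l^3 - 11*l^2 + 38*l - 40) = l - 5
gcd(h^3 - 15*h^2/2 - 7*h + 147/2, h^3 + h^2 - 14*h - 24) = h + 3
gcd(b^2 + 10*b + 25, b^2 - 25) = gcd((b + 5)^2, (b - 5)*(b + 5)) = b + 5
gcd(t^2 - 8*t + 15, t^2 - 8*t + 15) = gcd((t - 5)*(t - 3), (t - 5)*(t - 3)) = t^2 - 8*t + 15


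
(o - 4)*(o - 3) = o^2 - 7*o + 12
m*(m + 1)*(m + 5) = m^3 + 6*m^2 + 5*m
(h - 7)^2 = h^2 - 14*h + 49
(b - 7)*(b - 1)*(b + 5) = b^3 - 3*b^2 - 33*b + 35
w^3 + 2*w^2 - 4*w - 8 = (w - 2)*(w + 2)^2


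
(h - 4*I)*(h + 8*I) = h^2 + 4*I*h + 32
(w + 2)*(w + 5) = w^2 + 7*w + 10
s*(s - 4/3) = s^2 - 4*s/3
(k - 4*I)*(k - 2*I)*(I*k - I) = I*k^3 + 6*k^2 - I*k^2 - 6*k - 8*I*k + 8*I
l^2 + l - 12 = (l - 3)*(l + 4)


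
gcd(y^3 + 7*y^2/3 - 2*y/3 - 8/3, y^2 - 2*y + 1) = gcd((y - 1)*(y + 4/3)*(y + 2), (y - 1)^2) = y - 1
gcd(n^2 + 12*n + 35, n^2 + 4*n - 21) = n + 7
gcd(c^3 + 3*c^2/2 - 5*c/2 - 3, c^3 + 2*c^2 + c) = c + 1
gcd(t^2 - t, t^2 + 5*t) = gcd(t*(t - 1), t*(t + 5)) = t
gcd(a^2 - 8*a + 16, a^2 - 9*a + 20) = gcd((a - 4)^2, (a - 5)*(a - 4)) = a - 4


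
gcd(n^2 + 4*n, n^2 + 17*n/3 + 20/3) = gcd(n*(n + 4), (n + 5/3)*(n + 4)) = n + 4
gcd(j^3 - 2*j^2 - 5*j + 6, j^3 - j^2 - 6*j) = j^2 - j - 6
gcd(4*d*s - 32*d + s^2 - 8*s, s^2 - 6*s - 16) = s - 8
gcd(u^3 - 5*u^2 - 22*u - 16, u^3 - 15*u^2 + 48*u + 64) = u^2 - 7*u - 8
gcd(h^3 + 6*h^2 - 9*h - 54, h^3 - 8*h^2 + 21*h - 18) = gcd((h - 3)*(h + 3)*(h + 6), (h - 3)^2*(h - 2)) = h - 3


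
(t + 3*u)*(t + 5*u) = t^2 + 8*t*u + 15*u^2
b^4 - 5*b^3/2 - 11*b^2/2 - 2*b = b*(b - 4)*(b + 1/2)*(b + 1)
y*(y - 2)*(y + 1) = y^3 - y^2 - 2*y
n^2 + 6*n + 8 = (n + 2)*(n + 4)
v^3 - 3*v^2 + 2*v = v*(v - 2)*(v - 1)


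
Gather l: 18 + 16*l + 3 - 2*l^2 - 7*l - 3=-2*l^2 + 9*l + 18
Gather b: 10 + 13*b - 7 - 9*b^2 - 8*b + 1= -9*b^2 + 5*b + 4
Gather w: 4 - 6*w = 4 - 6*w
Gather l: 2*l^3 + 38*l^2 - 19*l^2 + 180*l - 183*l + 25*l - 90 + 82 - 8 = 2*l^3 + 19*l^2 + 22*l - 16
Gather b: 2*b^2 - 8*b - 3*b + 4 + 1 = 2*b^2 - 11*b + 5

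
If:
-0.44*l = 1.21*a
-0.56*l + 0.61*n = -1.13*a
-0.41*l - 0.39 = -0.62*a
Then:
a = 0.22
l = -0.61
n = -0.98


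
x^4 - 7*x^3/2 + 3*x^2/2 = x^2*(x - 3)*(x - 1/2)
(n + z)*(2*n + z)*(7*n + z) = 14*n^3 + 23*n^2*z + 10*n*z^2 + z^3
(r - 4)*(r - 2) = r^2 - 6*r + 8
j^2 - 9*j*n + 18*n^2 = (j - 6*n)*(j - 3*n)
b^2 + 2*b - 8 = (b - 2)*(b + 4)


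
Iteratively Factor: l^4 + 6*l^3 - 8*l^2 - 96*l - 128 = (l + 4)*(l^3 + 2*l^2 - 16*l - 32) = (l - 4)*(l + 4)*(l^2 + 6*l + 8) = (l - 4)*(l + 2)*(l + 4)*(l + 4)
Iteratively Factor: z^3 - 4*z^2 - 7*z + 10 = (z - 5)*(z^2 + z - 2) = (z - 5)*(z + 2)*(z - 1)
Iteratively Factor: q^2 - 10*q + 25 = (q - 5)*(q - 5)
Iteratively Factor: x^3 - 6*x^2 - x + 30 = (x - 3)*(x^2 - 3*x - 10) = (x - 5)*(x - 3)*(x + 2)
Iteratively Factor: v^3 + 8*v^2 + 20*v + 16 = (v + 2)*(v^2 + 6*v + 8) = (v + 2)^2*(v + 4)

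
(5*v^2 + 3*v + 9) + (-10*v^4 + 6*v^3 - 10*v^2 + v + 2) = -10*v^4 + 6*v^3 - 5*v^2 + 4*v + 11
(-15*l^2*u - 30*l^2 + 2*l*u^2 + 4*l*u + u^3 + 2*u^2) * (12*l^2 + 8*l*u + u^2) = -180*l^4*u - 360*l^4 - 96*l^3*u^2 - 192*l^3*u + 13*l^2*u^3 + 26*l^2*u^2 + 10*l*u^4 + 20*l*u^3 + u^5 + 2*u^4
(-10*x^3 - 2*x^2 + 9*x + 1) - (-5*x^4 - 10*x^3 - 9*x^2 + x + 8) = 5*x^4 + 7*x^2 + 8*x - 7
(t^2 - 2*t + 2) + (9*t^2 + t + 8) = 10*t^2 - t + 10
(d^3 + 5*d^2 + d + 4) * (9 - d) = -d^4 + 4*d^3 + 44*d^2 + 5*d + 36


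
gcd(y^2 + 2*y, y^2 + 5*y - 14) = 1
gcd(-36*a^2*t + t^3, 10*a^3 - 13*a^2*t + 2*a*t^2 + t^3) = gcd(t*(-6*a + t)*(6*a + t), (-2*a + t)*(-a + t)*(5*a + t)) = 1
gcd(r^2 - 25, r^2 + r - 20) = r + 5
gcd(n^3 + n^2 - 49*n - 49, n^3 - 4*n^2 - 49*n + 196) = n^2 - 49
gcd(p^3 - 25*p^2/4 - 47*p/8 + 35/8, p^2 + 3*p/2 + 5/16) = p + 5/4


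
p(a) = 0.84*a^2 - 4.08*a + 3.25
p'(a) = 1.68*a - 4.08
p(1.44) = -0.88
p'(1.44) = -1.66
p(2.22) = -1.67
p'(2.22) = -0.35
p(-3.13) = 24.25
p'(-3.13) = -9.34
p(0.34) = 1.96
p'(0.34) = -3.51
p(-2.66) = 20.05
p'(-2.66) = -8.55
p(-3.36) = 26.44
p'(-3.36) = -9.72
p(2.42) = -1.70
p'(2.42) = -0.01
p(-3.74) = 30.26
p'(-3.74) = -10.36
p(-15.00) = 253.45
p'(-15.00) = -29.28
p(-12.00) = 173.17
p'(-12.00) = -24.24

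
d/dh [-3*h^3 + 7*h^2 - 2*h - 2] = -9*h^2 + 14*h - 2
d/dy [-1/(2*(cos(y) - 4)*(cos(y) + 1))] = (3 - 2*cos(y))*sin(y)/(2*(cos(y) - 4)^2*(cos(y) + 1)^2)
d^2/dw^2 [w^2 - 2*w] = 2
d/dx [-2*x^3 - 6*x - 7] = -6*x^2 - 6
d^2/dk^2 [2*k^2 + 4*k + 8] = 4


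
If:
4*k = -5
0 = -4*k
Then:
No Solution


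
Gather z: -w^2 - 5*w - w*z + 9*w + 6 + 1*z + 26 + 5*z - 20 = -w^2 + 4*w + z*(6 - w) + 12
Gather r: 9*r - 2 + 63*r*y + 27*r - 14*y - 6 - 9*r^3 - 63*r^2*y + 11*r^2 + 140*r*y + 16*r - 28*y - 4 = -9*r^3 + r^2*(11 - 63*y) + r*(203*y + 52) - 42*y - 12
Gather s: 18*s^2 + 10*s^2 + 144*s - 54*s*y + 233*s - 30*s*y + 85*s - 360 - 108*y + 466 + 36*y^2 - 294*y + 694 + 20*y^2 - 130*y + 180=28*s^2 + s*(462 - 84*y) + 56*y^2 - 532*y + 980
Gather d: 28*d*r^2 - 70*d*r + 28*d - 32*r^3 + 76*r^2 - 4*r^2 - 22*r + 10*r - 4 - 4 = d*(28*r^2 - 70*r + 28) - 32*r^3 + 72*r^2 - 12*r - 8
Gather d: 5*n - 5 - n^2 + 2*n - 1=-n^2 + 7*n - 6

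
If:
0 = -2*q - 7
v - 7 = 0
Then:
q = -7/2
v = 7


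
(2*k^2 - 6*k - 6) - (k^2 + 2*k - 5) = k^2 - 8*k - 1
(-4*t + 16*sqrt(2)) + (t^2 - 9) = t^2 - 4*t - 9 + 16*sqrt(2)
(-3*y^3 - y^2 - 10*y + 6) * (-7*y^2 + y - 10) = 21*y^5 + 4*y^4 + 99*y^3 - 42*y^2 + 106*y - 60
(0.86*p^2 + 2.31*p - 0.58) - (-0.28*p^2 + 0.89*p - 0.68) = 1.14*p^2 + 1.42*p + 0.1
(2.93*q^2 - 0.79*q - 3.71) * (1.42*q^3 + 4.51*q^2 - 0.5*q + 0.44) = 4.1606*q^5 + 12.0925*q^4 - 10.2961*q^3 - 15.0479*q^2 + 1.5074*q - 1.6324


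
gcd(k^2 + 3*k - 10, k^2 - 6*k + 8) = k - 2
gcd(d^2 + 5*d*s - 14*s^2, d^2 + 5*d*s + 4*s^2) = 1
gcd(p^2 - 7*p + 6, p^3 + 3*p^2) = 1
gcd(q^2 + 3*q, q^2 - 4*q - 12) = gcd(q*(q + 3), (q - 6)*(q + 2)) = 1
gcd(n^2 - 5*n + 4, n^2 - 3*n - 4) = n - 4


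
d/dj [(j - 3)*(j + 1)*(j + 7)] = 3*j^2 + 10*j - 17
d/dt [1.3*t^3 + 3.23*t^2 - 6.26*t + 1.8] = 3.9*t^2 + 6.46*t - 6.26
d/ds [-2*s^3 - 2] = -6*s^2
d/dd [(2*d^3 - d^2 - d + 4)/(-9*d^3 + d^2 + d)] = (-7*d^4 - 14*d^3 + 108*d^2 - 8*d - 4)/(d^2*(81*d^4 - 18*d^3 - 17*d^2 + 2*d + 1))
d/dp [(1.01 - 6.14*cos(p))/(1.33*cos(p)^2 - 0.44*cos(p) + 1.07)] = (-8.1662*cos(p)^2 + 2.6866*cos(p) + 6.1254)*sin(p)/(1.7689*cos(p)^4 - 1.1704*cos(p)^3 + 3.0398*cos(p)^2 - 0.9416*cos(p) + 1.1449)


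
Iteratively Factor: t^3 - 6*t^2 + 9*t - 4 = (t - 4)*(t^2 - 2*t + 1) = (t - 4)*(t - 1)*(t - 1)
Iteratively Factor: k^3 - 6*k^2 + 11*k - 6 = (k - 2)*(k^2 - 4*k + 3) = (k - 3)*(k - 2)*(k - 1)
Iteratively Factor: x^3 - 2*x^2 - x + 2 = (x - 1)*(x^2 - x - 2) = (x - 1)*(x + 1)*(x - 2)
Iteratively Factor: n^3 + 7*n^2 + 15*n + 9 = (n + 3)*(n^2 + 4*n + 3) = (n + 3)^2*(n + 1)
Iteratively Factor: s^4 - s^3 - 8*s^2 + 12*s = (s - 2)*(s^3 + s^2 - 6*s) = s*(s - 2)*(s^2 + s - 6) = s*(s - 2)*(s + 3)*(s - 2)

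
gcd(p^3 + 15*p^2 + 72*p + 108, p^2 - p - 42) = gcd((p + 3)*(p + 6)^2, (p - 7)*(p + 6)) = p + 6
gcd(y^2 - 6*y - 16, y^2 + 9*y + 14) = y + 2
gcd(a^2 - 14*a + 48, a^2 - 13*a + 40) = a - 8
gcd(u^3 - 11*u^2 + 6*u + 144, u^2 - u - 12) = u + 3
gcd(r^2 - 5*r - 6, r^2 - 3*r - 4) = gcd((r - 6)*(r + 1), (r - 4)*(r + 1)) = r + 1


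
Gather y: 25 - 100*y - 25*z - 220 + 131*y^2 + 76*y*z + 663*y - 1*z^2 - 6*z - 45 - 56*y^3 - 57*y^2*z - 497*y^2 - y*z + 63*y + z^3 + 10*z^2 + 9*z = -56*y^3 + y^2*(-57*z - 366) + y*(75*z + 626) + z^3 + 9*z^2 - 22*z - 240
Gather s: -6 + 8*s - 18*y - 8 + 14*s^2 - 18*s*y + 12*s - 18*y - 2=14*s^2 + s*(20 - 18*y) - 36*y - 16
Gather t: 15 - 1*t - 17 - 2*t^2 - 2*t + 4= -2*t^2 - 3*t + 2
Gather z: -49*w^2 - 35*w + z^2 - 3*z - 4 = -49*w^2 - 35*w + z^2 - 3*z - 4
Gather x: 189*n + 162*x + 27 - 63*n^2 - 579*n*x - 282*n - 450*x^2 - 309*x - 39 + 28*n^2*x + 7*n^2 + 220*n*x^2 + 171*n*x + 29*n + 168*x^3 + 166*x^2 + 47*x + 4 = -56*n^2 - 64*n + 168*x^3 + x^2*(220*n - 284) + x*(28*n^2 - 408*n - 100) - 8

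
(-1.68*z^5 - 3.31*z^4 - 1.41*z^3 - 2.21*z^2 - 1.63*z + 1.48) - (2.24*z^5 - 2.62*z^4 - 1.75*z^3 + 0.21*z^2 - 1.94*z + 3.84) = -3.92*z^5 - 0.69*z^4 + 0.34*z^3 - 2.42*z^2 + 0.31*z - 2.36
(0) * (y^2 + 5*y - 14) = 0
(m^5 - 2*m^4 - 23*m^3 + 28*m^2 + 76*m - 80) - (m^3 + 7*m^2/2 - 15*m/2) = m^5 - 2*m^4 - 24*m^3 + 49*m^2/2 + 167*m/2 - 80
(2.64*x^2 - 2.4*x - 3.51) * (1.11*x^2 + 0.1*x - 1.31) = 2.9304*x^4 - 2.4*x^3 - 7.5945*x^2 + 2.793*x + 4.5981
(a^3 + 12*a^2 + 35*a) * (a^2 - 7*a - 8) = a^5 + 5*a^4 - 57*a^3 - 341*a^2 - 280*a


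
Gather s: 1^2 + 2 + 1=4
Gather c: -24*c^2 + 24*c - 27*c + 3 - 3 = -24*c^2 - 3*c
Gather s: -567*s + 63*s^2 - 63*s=63*s^2 - 630*s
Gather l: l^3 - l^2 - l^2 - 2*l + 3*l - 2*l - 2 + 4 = l^3 - 2*l^2 - l + 2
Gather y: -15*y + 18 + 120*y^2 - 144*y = 120*y^2 - 159*y + 18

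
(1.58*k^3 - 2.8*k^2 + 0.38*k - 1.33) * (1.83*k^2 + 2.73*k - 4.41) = 2.8914*k^5 - 0.810599999999999*k^4 - 13.9164*k^3 + 10.9515*k^2 - 5.3067*k + 5.8653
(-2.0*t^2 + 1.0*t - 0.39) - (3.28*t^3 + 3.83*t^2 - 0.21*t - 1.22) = -3.28*t^3 - 5.83*t^2 + 1.21*t + 0.83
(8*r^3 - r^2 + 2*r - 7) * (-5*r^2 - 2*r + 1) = -40*r^5 - 11*r^4 + 30*r^2 + 16*r - 7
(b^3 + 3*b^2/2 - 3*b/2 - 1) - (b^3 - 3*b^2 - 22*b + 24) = 9*b^2/2 + 41*b/2 - 25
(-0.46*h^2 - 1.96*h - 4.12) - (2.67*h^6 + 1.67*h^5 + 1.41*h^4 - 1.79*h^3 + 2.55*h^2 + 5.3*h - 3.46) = -2.67*h^6 - 1.67*h^5 - 1.41*h^4 + 1.79*h^3 - 3.01*h^2 - 7.26*h - 0.66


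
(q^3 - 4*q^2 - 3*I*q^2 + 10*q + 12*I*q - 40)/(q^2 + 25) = (q^2 + 2*q*(-2 + I) - 8*I)/(q + 5*I)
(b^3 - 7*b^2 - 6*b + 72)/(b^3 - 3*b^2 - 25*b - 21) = (b^2 - 10*b + 24)/(b^2 - 6*b - 7)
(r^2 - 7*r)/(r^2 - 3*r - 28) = r/(r + 4)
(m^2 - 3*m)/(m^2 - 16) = m*(m - 3)/(m^2 - 16)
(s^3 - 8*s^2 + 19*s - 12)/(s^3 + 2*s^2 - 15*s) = (s^2 - 5*s + 4)/(s*(s + 5))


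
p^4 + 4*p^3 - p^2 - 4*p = p*(p - 1)*(p + 1)*(p + 4)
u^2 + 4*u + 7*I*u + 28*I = (u + 4)*(u + 7*I)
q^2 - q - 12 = (q - 4)*(q + 3)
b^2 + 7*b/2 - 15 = (b - 5/2)*(b + 6)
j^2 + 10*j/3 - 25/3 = (j - 5/3)*(j + 5)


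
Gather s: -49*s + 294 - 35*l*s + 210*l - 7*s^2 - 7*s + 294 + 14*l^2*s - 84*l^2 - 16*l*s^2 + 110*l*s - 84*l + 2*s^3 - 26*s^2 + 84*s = -84*l^2 + 126*l + 2*s^3 + s^2*(-16*l - 33) + s*(14*l^2 + 75*l + 28) + 588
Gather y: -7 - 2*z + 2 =-2*z - 5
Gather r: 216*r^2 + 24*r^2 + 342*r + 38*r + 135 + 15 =240*r^2 + 380*r + 150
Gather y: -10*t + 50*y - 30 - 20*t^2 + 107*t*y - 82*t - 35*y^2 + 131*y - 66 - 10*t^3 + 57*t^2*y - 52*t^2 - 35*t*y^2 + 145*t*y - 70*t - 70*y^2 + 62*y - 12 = -10*t^3 - 72*t^2 - 162*t + y^2*(-35*t - 105) + y*(57*t^2 + 252*t + 243) - 108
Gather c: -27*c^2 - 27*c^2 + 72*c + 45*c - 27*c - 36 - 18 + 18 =-54*c^2 + 90*c - 36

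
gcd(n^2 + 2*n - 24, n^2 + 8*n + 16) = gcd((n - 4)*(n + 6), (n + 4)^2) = 1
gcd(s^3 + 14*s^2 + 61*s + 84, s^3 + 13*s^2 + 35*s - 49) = s + 7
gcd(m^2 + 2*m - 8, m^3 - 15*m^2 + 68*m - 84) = m - 2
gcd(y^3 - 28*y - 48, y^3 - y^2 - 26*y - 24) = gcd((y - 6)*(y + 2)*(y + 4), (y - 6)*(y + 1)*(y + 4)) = y^2 - 2*y - 24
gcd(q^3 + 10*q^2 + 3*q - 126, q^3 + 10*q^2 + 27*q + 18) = q + 6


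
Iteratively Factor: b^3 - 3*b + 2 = (b + 2)*(b^2 - 2*b + 1) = (b - 1)*(b + 2)*(b - 1)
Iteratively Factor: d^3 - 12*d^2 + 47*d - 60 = (d - 3)*(d^2 - 9*d + 20) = (d - 5)*(d - 3)*(d - 4)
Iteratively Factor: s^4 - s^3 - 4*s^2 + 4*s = (s - 1)*(s^3 - 4*s) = (s - 1)*(s + 2)*(s^2 - 2*s) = (s - 2)*(s - 1)*(s + 2)*(s)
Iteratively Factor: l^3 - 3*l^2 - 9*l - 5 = (l - 5)*(l^2 + 2*l + 1) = (l - 5)*(l + 1)*(l + 1)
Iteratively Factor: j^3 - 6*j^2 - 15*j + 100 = (j + 4)*(j^2 - 10*j + 25) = (j - 5)*(j + 4)*(j - 5)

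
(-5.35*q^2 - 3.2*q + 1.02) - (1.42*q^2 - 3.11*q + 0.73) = -6.77*q^2 - 0.0900000000000003*q + 0.29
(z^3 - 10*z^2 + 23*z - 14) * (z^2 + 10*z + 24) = z^5 - 53*z^3 - 24*z^2 + 412*z - 336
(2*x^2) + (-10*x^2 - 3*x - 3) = -8*x^2 - 3*x - 3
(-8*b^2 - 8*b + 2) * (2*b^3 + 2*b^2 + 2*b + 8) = -16*b^5 - 32*b^4 - 28*b^3 - 76*b^2 - 60*b + 16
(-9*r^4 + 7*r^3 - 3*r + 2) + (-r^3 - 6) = -9*r^4 + 6*r^3 - 3*r - 4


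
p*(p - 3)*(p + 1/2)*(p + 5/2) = p^4 - 31*p^2/4 - 15*p/4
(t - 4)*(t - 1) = t^2 - 5*t + 4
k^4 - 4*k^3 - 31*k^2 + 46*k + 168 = (k - 7)*(k - 3)*(k + 2)*(k + 4)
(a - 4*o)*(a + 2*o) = a^2 - 2*a*o - 8*o^2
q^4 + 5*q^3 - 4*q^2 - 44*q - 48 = (q - 3)*(q + 2)^2*(q + 4)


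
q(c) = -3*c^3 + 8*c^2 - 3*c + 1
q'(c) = -9*c^2 + 16*c - 3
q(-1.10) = 17.97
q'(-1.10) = -31.49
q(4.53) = -127.30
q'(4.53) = -115.21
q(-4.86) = 548.91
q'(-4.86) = -293.34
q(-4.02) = 337.24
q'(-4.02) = -212.76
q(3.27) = -28.16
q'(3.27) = -46.92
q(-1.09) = 17.66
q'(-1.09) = -31.13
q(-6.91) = 1393.53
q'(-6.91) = -543.29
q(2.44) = -2.27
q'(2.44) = -17.54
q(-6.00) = 955.00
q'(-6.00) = -423.00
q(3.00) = -17.00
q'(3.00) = -36.00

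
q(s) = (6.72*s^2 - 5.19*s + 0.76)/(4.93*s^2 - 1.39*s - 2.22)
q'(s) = (1.39 - 9.86*s)*(6.72*s^2 - 5.19*s + 0.76)/(4.93*s^2 - 1.39*s - 2.22)^2 + (13.44*s - 5.19)/(4.93*s^2 - 1.39*s - 2.22) = (16.2459*s^2 - 37.3304*s + 12.5782)/(24.3049*s^4 - 13.7054*s^3 - 19.9571*s^2 + 6.1716*s + 4.9284)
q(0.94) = 2.19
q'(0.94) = -11.85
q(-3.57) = 1.60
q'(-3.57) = 0.08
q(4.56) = 1.24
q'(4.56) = 0.02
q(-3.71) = 1.59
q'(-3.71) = 0.07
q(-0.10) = -0.66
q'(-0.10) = 3.99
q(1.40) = 1.21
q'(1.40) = -0.26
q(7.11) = 1.28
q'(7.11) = 0.01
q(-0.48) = -11.51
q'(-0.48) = 196.97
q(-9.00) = 1.44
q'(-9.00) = 0.01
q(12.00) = 1.31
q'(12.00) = 0.00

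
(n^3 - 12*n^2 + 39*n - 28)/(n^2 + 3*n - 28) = (n^2 - 8*n + 7)/(n + 7)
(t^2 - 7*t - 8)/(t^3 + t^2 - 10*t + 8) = (t^2 - 7*t - 8)/(t^3 + t^2 - 10*t + 8)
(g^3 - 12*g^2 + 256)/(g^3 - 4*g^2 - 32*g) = (g - 8)/g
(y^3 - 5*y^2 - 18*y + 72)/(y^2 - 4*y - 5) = (-y^3 + 5*y^2 + 18*y - 72)/(-y^2 + 4*y + 5)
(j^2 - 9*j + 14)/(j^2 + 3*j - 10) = (j - 7)/(j + 5)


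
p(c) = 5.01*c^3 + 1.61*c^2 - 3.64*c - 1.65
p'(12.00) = 2199.32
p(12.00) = 8843.79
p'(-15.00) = 3329.81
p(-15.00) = -16493.55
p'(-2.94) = 116.81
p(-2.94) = -104.35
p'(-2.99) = 121.10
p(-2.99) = -110.29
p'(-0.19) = -3.71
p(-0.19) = -0.93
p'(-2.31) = 69.12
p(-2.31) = -46.41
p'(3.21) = 161.57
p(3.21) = 168.97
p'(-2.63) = 91.85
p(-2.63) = -72.08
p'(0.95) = 12.98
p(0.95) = 0.64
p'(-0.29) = -3.31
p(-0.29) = -0.58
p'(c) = 15.03*c^2 + 3.22*c - 3.64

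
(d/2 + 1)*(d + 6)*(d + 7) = d^3/2 + 15*d^2/2 + 34*d + 42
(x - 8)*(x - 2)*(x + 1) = x^3 - 9*x^2 + 6*x + 16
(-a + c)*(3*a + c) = -3*a^2 + 2*a*c + c^2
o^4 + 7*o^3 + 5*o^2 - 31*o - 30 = (o - 2)*(o + 1)*(o + 3)*(o + 5)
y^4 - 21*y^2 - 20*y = y*(y - 5)*(y + 1)*(y + 4)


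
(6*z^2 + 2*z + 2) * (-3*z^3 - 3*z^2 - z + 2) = -18*z^5 - 24*z^4 - 18*z^3 + 4*z^2 + 2*z + 4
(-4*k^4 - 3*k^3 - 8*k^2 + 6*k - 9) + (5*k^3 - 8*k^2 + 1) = -4*k^4 + 2*k^3 - 16*k^2 + 6*k - 8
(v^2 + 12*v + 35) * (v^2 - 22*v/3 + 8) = v^4 + 14*v^3/3 - 45*v^2 - 482*v/3 + 280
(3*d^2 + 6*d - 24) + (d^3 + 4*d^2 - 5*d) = d^3 + 7*d^2 + d - 24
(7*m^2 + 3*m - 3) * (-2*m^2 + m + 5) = -14*m^4 + m^3 + 44*m^2 + 12*m - 15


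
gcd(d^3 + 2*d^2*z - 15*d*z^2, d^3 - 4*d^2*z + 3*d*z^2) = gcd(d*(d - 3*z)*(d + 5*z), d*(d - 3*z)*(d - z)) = -d^2 + 3*d*z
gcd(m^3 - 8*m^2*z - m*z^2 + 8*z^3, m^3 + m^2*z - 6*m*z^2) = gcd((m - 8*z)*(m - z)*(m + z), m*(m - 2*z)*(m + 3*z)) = 1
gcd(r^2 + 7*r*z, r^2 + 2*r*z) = r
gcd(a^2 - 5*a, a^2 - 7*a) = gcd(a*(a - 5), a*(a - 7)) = a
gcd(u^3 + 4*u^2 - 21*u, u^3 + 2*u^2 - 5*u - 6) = 1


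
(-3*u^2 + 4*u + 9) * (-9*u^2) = 27*u^4 - 36*u^3 - 81*u^2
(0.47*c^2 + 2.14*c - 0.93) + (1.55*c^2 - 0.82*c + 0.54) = 2.02*c^2 + 1.32*c - 0.39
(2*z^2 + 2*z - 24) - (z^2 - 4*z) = z^2 + 6*z - 24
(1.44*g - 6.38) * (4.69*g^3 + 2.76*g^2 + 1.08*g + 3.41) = 6.7536*g^4 - 25.9478*g^3 - 16.0536*g^2 - 1.98*g - 21.7558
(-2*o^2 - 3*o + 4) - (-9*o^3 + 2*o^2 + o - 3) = 9*o^3 - 4*o^2 - 4*o + 7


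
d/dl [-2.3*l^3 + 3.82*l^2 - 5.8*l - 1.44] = -6.9*l^2 + 7.64*l - 5.8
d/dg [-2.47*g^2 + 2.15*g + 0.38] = 2.15 - 4.94*g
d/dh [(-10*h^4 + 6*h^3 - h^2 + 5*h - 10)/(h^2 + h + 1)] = (-20*h^5 - 24*h^4 - 28*h^3 + 12*h^2 + 18*h + 15)/(h^4 + 2*h^3 + 3*h^2 + 2*h + 1)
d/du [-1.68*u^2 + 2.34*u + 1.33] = 2.34 - 3.36*u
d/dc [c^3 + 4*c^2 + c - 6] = 3*c^2 + 8*c + 1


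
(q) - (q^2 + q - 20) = 20 - q^2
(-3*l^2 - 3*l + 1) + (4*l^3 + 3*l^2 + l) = 4*l^3 - 2*l + 1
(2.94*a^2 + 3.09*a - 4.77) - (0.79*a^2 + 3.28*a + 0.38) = 2.15*a^2 - 0.19*a - 5.15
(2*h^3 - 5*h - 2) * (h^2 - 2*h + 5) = 2*h^5 - 4*h^4 + 5*h^3 + 8*h^2 - 21*h - 10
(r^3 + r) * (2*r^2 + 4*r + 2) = 2*r^5 + 4*r^4 + 4*r^3 + 4*r^2 + 2*r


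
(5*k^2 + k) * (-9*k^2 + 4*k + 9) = -45*k^4 + 11*k^3 + 49*k^2 + 9*k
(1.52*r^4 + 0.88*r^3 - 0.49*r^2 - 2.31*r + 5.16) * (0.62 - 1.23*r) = -1.8696*r^5 - 0.14*r^4 + 1.1483*r^3 + 2.5375*r^2 - 7.779*r + 3.1992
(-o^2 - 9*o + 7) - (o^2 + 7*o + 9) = -2*o^2 - 16*o - 2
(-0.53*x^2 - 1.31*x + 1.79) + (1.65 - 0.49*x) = -0.53*x^2 - 1.8*x + 3.44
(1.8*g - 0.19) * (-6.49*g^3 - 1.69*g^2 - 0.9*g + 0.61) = -11.682*g^4 - 1.8089*g^3 - 1.2989*g^2 + 1.269*g - 0.1159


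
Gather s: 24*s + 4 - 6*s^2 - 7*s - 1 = -6*s^2 + 17*s + 3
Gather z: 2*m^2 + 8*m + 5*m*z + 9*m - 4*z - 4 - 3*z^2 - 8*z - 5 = 2*m^2 + 17*m - 3*z^2 + z*(5*m - 12) - 9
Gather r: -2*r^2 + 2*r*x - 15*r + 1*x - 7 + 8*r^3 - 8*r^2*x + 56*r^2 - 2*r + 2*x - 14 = 8*r^3 + r^2*(54 - 8*x) + r*(2*x - 17) + 3*x - 21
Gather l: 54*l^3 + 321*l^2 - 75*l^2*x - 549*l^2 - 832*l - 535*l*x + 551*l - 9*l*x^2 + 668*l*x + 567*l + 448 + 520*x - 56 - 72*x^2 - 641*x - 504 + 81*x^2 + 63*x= 54*l^3 + l^2*(-75*x - 228) + l*(-9*x^2 + 133*x + 286) + 9*x^2 - 58*x - 112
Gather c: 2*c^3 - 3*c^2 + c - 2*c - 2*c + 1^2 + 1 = 2*c^3 - 3*c^2 - 3*c + 2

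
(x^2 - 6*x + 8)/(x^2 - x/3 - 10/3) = 3*(x - 4)/(3*x + 5)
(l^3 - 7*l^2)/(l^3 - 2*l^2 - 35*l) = l/(l + 5)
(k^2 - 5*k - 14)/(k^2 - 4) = (k - 7)/(k - 2)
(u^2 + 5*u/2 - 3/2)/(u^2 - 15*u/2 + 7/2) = (u + 3)/(u - 7)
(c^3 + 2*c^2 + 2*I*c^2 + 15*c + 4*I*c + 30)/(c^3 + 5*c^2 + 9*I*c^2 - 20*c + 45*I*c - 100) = (c^2 + c*(2 - 3*I) - 6*I)/(c^2 + c*(5 + 4*I) + 20*I)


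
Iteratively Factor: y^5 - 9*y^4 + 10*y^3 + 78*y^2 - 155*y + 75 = (y - 5)*(y^4 - 4*y^3 - 10*y^2 + 28*y - 15) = (y - 5)*(y - 1)*(y^3 - 3*y^2 - 13*y + 15) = (y - 5)*(y - 1)^2*(y^2 - 2*y - 15) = (y - 5)*(y - 1)^2*(y + 3)*(y - 5)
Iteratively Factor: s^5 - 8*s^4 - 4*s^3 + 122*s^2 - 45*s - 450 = (s - 5)*(s^4 - 3*s^3 - 19*s^2 + 27*s + 90) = (s - 5)*(s + 2)*(s^3 - 5*s^2 - 9*s + 45) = (s - 5)^2*(s + 2)*(s^2 - 9) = (s - 5)^2*(s + 2)*(s + 3)*(s - 3)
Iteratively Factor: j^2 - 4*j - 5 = (j + 1)*(j - 5)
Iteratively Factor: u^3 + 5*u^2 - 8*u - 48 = (u - 3)*(u^2 + 8*u + 16) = (u - 3)*(u + 4)*(u + 4)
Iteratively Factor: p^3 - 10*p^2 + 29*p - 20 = (p - 1)*(p^2 - 9*p + 20) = (p - 4)*(p - 1)*(p - 5)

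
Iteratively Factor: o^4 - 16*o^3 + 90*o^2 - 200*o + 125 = (o - 5)*(o^3 - 11*o^2 + 35*o - 25) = (o - 5)^2*(o^2 - 6*o + 5) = (o - 5)^2*(o - 1)*(o - 5)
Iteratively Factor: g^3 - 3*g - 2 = (g + 1)*(g^2 - g - 2) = (g - 2)*(g + 1)*(g + 1)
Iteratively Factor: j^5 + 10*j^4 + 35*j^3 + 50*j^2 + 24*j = (j + 4)*(j^4 + 6*j^3 + 11*j^2 + 6*j) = (j + 1)*(j + 4)*(j^3 + 5*j^2 + 6*j) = (j + 1)*(j + 3)*(j + 4)*(j^2 + 2*j) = j*(j + 1)*(j + 3)*(j + 4)*(j + 2)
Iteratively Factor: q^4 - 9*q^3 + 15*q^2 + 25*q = (q - 5)*(q^3 - 4*q^2 - 5*q) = (q - 5)*(q + 1)*(q^2 - 5*q) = q*(q - 5)*(q + 1)*(q - 5)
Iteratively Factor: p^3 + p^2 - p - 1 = (p + 1)*(p^2 - 1) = (p + 1)^2*(p - 1)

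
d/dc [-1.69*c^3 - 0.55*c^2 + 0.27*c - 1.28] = -5.07*c^2 - 1.1*c + 0.27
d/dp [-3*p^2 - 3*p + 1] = -6*p - 3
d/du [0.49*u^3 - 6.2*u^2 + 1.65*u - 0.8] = 1.47*u^2 - 12.4*u + 1.65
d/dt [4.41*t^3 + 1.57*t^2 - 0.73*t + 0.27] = 13.23*t^2 + 3.14*t - 0.73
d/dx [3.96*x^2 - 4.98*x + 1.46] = 7.92*x - 4.98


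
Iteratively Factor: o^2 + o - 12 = (o + 4)*(o - 3)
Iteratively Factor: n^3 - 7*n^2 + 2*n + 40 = (n + 2)*(n^2 - 9*n + 20) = (n - 5)*(n + 2)*(n - 4)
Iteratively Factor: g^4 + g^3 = (g)*(g^3 + g^2) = g*(g + 1)*(g^2) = g^2*(g + 1)*(g)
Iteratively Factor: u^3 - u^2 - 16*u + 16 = (u - 1)*(u^2 - 16) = (u - 1)*(u + 4)*(u - 4)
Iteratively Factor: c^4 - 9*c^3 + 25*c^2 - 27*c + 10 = (c - 5)*(c^3 - 4*c^2 + 5*c - 2) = (c - 5)*(c - 1)*(c^2 - 3*c + 2) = (c - 5)*(c - 2)*(c - 1)*(c - 1)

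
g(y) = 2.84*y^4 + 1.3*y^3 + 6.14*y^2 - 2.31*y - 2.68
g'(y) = 11.36*y^3 + 3.9*y^2 + 12.28*y - 2.31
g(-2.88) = 219.23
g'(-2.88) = -276.69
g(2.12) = 89.77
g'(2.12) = 149.49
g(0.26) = -2.83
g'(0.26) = 1.35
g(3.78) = 726.34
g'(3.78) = 713.39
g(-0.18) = -2.07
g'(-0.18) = -4.46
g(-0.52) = 0.21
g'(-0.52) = -9.24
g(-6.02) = 3680.09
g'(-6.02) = -2413.28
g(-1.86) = 48.48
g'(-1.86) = -84.76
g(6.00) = 4165.94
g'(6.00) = 2665.53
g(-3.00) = 254.45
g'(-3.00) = -310.77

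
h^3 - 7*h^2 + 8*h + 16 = (h - 4)^2*(h + 1)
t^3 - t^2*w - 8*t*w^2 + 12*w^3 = (t - 2*w)^2*(t + 3*w)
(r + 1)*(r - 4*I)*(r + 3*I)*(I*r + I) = I*r^4 + r^3 + 2*I*r^3 + 2*r^2 + 13*I*r^2 + r + 24*I*r + 12*I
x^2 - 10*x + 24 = (x - 6)*(x - 4)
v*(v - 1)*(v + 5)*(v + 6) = v^4 + 10*v^3 + 19*v^2 - 30*v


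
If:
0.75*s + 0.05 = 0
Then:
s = -0.07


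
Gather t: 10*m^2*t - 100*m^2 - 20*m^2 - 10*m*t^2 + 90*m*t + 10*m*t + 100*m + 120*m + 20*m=-120*m^2 - 10*m*t^2 + 240*m + t*(10*m^2 + 100*m)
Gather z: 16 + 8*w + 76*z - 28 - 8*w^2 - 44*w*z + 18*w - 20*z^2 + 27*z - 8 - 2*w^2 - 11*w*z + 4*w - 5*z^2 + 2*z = -10*w^2 + 30*w - 25*z^2 + z*(105 - 55*w) - 20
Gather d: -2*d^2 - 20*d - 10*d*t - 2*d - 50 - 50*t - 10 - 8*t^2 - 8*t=-2*d^2 + d*(-10*t - 22) - 8*t^2 - 58*t - 60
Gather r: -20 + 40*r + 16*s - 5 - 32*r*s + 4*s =r*(40 - 32*s) + 20*s - 25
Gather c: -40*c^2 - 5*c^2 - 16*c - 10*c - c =-45*c^2 - 27*c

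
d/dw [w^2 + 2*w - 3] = 2*w + 2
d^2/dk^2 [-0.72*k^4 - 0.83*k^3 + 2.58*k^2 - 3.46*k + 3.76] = -8.64*k^2 - 4.98*k + 5.16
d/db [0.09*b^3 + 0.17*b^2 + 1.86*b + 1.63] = 0.27*b^2 + 0.34*b + 1.86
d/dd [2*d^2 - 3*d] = 4*d - 3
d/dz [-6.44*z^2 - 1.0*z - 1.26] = -12.88*z - 1.0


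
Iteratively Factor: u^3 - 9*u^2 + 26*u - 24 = (u - 4)*(u^2 - 5*u + 6) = (u - 4)*(u - 3)*(u - 2)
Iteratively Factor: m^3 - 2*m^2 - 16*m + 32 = (m - 2)*(m^2 - 16) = (m - 4)*(m - 2)*(m + 4)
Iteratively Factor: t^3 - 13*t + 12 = (t - 3)*(t^2 + 3*t - 4) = (t - 3)*(t + 4)*(t - 1)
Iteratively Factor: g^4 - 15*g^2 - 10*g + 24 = (g + 3)*(g^3 - 3*g^2 - 6*g + 8) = (g - 4)*(g + 3)*(g^2 + g - 2) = (g - 4)*(g + 2)*(g + 3)*(g - 1)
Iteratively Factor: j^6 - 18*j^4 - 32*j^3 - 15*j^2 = (j)*(j^5 - 18*j^3 - 32*j^2 - 15*j) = j*(j - 5)*(j^4 + 5*j^3 + 7*j^2 + 3*j) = j^2*(j - 5)*(j^3 + 5*j^2 + 7*j + 3) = j^2*(j - 5)*(j + 1)*(j^2 + 4*j + 3) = j^2*(j - 5)*(j + 1)^2*(j + 3)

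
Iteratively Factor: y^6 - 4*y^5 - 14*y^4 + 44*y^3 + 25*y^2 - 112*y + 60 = (y - 5)*(y^5 + y^4 - 9*y^3 - y^2 + 20*y - 12) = (y - 5)*(y + 3)*(y^4 - 2*y^3 - 3*y^2 + 8*y - 4) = (y - 5)*(y - 2)*(y + 3)*(y^3 - 3*y + 2) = (y - 5)*(y - 2)*(y - 1)*(y + 3)*(y^2 + y - 2) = (y - 5)*(y - 2)*(y - 1)^2*(y + 3)*(y + 2)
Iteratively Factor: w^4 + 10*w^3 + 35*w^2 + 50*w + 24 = (w + 3)*(w^3 + 7*w^2 + 14*w + 8) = (w + 1)*(w + 3)*(w^2 + 6*w + 8) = (w + 1)*(w + 3)*(w + 4)*(w + 2)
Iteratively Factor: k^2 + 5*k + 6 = (k + 2)*(k + 3)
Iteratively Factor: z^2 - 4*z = (z)*(z - 4)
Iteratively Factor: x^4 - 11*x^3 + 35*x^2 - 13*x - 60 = (x - 5)*(x^3 - 6*x^2 + 5*x + 12) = (x - 5)*(x + 1)*(x^2 - 7*x + 12) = (x - 5)*(x - 3)*(x + 1)*(x - 4)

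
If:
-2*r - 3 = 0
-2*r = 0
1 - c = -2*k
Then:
No Solution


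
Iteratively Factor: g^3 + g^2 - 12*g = (g - 3)*(g^2 + 4*g) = g*(g - 3)*(g + 4)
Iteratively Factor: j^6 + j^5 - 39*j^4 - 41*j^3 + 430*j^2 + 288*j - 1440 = (j + 4)*(j^5 - 3*j^4 - 27*j^3 + 67*j^2 + 162*j - 360) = (j + 4)^2*(j^4 - 7*j^3 + j^2 + 63*j - 90) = (j + 3)*(j + 4)^2*(j^3 - 10*j^2 + 31*j - 30) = (j - 5)*(j + 3)*(j + 4)^2*(j^2 - 5*j + 6) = (j - 5)*(j - 2)*(j + 3)*(j + 4)^2*(j - 3)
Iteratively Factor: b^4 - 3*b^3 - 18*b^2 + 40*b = (b + 4)*(b^3 - 7*b^2 + 10*b) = b*(b + 4)*(b^2 - 7*b + 10) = b*(b - 2)*(b + 4)*(b - 5)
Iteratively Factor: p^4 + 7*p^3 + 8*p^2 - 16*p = (p + 4)*(p^3 + 3*p^2 - 4*p) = (p - 1)*(p + 4)*(p^2 + 4*p) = p*(p - 1)*(p + 4)*(p + 4)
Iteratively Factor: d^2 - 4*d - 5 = (d + 1)*(d - 5)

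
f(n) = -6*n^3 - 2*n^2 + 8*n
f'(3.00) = -166.00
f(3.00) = -156.00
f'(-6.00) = -616.00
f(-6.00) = 1176.00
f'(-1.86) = -46.83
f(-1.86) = 16.81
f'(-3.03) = -145.14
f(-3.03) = 124.31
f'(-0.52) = 5.21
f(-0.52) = -3.86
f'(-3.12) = -154.74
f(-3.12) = 137.80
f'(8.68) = -1382.88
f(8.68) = -4005.08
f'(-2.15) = -66.60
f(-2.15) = 33.19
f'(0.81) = -7.05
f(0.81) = 1.98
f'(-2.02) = -57.37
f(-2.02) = 25.13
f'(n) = -18*n^2 - 4*n + 8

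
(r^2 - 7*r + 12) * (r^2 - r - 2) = r^4 - 8*r^3 + 17*r^2 + 2*r - 24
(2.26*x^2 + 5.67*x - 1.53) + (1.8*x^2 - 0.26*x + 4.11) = 4.06*x^2 + 5.41*x + 2.58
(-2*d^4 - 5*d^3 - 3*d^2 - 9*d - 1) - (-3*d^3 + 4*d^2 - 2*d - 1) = -2*d^4 - 2*d^3 - 7*d^2 - 7*d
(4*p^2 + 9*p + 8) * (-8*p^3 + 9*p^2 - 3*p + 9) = -32*p^5 - 36*p^4 + 5*p^3 + 81*p^2 + 57*p + 72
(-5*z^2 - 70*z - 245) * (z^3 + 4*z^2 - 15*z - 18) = -5*z^5 - 90*z^4 - 450*z^3 + 160*z^2 + 4935*z + 4410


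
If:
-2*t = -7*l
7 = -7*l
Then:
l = -1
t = -7/2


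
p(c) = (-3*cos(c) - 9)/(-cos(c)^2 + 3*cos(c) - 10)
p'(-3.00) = 0.05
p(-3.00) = 0.43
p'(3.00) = -0.05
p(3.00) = 0.43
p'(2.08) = -0.41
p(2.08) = 0.64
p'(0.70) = -0.39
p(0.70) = 1.36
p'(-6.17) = -0.06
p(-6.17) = 1.50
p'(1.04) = -0.53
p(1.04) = 1.20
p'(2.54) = -0.23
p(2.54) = 0.50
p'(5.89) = 0.22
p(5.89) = 1.46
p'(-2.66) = 0.18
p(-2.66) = 0.47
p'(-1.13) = 0.56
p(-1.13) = 1.15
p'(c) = (-2*sin(c)*cos(c) + 3*sin(c))*(-3*cos(c) - 9)/(-cos(c)^2 + 3*cos(c) - 10)^2 + 3*sin(c)/(-cos(c)^2 + 3*cos(c) - 10) = 3*(cos(c)^2 + 6*cos(c) - 19)*sin(c)/(cos(c)^2 - 3*cos(c) + 10)^2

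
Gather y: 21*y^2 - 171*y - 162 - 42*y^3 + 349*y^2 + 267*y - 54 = -42*y^3 + 370*y^2 + 96*y - 216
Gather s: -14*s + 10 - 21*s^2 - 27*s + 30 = -21*s^2 - 41*s + 40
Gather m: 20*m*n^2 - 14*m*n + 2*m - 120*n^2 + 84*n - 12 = m*(20*n^2 - 14*n + 2) - 120*n^2 + 84*n - 12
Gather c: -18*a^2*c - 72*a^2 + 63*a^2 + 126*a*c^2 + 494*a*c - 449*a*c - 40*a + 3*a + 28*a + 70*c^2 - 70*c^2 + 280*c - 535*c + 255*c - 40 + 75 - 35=-9*a^2 + 126*a*c^2 - 9*a + c*(-18*a^2 + 45*a)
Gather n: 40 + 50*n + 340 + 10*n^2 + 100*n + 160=10*n^2 + 150*n + 540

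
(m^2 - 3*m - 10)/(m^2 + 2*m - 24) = (m^2 - 3*m - 10)/(m^2 + 2*m - 24)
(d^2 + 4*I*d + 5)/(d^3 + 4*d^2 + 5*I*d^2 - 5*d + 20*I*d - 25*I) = (d - I)/(d^2 + 4*d - 5)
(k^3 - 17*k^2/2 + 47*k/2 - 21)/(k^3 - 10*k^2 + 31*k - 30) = (k - 7/2)/(k - 5)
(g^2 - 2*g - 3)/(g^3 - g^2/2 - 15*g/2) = 2*(g + 1)/(g*(2*g + 5))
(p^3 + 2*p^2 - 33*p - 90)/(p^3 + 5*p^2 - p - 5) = (p^2 - 3*p - 18)/(p^2 - 1)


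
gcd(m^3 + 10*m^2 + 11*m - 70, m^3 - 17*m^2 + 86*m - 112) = m - 2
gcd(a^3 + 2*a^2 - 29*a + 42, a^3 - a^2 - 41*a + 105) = a^2 + 4*a - 21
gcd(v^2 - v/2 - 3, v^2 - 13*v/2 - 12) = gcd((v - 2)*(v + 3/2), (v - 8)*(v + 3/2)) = v + 3/2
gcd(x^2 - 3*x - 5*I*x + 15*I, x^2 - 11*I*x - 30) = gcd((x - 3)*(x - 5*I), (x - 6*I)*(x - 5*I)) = x - 5*I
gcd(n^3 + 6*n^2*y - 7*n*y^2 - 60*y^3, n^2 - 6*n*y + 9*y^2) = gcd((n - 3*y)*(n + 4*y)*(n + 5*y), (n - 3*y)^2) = -n + 3*y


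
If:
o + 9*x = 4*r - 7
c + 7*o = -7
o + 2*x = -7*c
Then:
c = 7/48 - 7*x/24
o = x/24 - 49/48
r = 217*x/96 + 287/192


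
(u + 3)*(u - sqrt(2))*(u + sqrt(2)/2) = u^3 - sqrt(2)*u^2/2 + 3*u^2 - 3*sqrt(2)*u/2 - u - 3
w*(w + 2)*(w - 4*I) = w^3 + 2*w^2 - 4*I*w^2 - 8*I*w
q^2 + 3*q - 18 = (q - 3)*(q + 6)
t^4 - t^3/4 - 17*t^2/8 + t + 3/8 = (t - 1)^2*(t + 1/4)*(t + 3/2)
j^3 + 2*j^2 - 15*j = j*(j - 3)*(j + 5)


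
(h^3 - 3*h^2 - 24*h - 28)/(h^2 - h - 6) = (h^2 - 5*h - 14)/(h - 3)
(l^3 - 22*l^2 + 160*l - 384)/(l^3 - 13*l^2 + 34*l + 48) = (l - 8)/(l + 1)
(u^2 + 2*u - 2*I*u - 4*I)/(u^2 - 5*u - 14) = (u - 2*I)/(u - 7)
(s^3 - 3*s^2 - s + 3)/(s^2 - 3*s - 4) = (s^2 - 4*s + 3)/(s - 4)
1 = 1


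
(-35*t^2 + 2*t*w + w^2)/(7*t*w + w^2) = (-5*t + w)/w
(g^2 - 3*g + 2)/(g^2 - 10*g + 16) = (g - 1)/(g - 8)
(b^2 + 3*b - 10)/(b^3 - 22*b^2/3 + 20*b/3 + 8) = 3*(b + 5)/(3*b^2 - 16*b - 12)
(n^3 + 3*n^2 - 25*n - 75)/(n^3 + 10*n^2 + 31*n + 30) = (n - 5)/(n + 2)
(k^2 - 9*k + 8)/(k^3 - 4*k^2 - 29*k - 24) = (k - 1)/(k^2 + 4*k + 3)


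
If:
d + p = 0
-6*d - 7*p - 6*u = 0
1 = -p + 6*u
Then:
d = 1/2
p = -1/2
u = 1/12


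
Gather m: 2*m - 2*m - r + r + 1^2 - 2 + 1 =0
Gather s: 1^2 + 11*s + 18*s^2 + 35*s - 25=18*s^2 + 46*s - 24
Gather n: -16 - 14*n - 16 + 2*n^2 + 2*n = 2*n^2 - 12*n - 32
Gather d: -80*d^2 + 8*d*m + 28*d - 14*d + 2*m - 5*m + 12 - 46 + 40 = -80*d^2 + d*(8*m + 14) - 3*m + 6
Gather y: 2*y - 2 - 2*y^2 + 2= -2*y^2 + 2*y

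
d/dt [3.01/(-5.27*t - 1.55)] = 15.8627/(5.27*t + 1.55)^2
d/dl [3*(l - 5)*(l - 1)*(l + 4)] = 9*l^2 - 12*l - 57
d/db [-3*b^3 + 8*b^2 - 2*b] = -9*b^2 + 16*b - 2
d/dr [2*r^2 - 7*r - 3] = 4*r - 7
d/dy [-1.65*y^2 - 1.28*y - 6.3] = -3.3*y - 1.28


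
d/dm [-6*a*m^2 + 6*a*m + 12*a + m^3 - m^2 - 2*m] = -12*a*m + 6*a + 3*m^2 - 2*m - 2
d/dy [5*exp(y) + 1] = 5*exp(y)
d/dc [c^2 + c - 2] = 2*c + 1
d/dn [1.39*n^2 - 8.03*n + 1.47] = 2.78*n - 8.03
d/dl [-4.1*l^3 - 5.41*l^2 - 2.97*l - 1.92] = -12.3*l^2 - 10.82*l - 2.97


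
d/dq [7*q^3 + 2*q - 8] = 21*q^2 + 2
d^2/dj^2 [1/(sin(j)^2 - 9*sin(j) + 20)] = (-4*sin(j)^4 + 27*sin(j)^3 + 5*sin(j)^2 - 234*sin(j) + 122)/(sin(j)^2 - 9*sin(j) + 20)^3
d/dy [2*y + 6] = 2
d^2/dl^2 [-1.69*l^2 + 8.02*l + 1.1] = -3.38000000000000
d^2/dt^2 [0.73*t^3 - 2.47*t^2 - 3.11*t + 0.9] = 4.38*t - 4.94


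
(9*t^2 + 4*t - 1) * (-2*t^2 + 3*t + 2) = -18*t^4 + 19*t^3 + 32*t^2 + 5*t - 2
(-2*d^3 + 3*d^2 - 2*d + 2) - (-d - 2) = -2*d^3 + 3*d^2 - d + 4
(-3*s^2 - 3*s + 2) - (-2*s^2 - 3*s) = 2 - s^2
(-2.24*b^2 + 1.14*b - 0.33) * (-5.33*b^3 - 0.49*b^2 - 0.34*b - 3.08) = 11.9392*b^5 - 4.9786*b^4 + 1.9619*b^3 + 6.6733*b^2 - 3.399*b + 1.0164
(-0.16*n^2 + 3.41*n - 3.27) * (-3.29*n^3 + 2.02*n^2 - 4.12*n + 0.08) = 0.5264*n^5 - 11.5421*n^4 + 18.3057*n^3 - 20.6674*n^2 + 13.7452*n - 0.2616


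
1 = 1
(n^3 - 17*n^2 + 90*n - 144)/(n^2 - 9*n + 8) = (n^2 - 9*n + 18)/(n - 1)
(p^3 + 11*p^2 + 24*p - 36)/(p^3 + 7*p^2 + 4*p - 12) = (p + 6)/(p + 2)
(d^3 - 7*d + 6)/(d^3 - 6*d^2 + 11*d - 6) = (d + 3)/(d - 3)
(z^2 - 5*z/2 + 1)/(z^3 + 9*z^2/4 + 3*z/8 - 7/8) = 4*(z - 2)/(4*z^2 + 11*z + 7)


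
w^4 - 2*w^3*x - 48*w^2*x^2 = w^2*(w - 8*x)*(w + 6*x)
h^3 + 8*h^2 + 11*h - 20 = (h - 1)*(h + 4)*(h + 5)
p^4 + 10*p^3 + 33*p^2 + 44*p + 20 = (p + 1)*(p + 2)^2*(p + 5)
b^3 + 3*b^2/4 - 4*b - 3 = (b - 2)*(b + 3/4)*(b + 2)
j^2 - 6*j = j*(j - 6)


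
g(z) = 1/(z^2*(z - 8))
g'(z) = -1/(z^2*(z - 8)^2) - 2/(z^3*(z - 8))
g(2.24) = -0.03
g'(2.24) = 0.02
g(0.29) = -1.54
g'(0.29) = 10.44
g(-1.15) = -0.08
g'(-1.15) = -0.15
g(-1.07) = -0.10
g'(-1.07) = -0.19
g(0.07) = -25.74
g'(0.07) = 732.05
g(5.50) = -0.01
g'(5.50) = -0.00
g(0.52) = -0.49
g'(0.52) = 1.84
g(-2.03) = -0.02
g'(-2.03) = -0.03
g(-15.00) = 0.00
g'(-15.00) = 0.00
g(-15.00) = 0.00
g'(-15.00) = 0.00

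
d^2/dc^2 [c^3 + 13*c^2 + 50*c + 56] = 6*c + 26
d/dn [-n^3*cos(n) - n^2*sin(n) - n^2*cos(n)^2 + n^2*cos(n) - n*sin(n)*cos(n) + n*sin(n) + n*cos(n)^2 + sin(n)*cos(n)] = n^3*sin(n) - n^2*sin(n) + n^2*sin(2*n) - 4*n^2*cos(n) - 2*n*sin(n) - n*sin(2*n) + 3*n*cos(n) - 2*n*cos(2*n) - n + sin(n) - sin(2*n)/2 + 3*cos(2*n)/2 + 1/2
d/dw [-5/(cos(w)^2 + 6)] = -20*sin(2*w)/(cos(2*w) + 13)^2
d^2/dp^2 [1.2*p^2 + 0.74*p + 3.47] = 2.40000000000000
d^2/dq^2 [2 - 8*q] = 0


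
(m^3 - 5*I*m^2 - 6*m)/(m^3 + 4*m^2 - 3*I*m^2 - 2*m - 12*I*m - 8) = m*(m - 3*I)/(m^2 + m*(4 - I) - 4*I)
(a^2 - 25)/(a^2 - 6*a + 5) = (a + 5)/(a - 1)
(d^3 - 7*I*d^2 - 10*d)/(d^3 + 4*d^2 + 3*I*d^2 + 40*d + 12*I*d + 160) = d*(d - 2*I)/(d^2 + 4*d*(1 + 2*I) + 32*I)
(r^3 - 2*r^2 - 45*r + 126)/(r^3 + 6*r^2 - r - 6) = (r^3 - 2*r^2 - 45*r + 126)/(r^3 + 6*r^2 - r - 6)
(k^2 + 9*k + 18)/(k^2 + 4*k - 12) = (k + 3)/(k - 2)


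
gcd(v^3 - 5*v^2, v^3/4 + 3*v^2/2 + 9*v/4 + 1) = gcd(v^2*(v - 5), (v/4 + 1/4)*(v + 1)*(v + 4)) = 1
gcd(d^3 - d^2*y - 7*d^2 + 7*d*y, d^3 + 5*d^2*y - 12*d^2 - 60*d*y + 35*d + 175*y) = d - 7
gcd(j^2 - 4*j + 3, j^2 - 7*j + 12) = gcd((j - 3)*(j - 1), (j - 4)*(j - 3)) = j - 3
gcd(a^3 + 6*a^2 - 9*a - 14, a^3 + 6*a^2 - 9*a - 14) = a^3 + 6*a^2 - 9*a - 14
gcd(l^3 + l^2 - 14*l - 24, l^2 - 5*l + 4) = l - 4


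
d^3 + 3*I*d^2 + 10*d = d*(d - 2*I)*(d + 5*I)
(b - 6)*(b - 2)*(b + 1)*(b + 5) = b^4 - 2*b^3 - 31*b^2 + 32*b + 60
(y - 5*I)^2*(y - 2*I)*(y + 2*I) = y^4 - 10*I*y^3 - 21*y^2 - 40*I*y - 100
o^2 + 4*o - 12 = (o - 2)*(o + 6)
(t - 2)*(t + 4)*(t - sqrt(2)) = t^3 - sqrt(2)*t^2 + 2*t^2 - 8*t - 2*sqrt(2)*t + 8*sqrt(2)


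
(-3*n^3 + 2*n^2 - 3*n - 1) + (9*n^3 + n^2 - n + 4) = 6*n^3 + 3*n^2 - 4*n + 3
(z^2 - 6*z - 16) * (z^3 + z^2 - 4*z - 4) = z^5 - 5*z^4 - 26*z^3 + 4*z^2 + 88*z + 64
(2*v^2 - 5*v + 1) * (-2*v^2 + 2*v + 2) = -4*v^4 + 14*v^3 - 8*v^2 - 8*v + 2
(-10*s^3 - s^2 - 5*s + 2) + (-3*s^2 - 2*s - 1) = -10*s^3 - 4*s^2 - 7*s + 1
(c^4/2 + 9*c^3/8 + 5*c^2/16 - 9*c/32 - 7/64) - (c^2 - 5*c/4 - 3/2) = c^4/2 + 9*c^3/8 - 11*c^2/16 + 31*c/32 + 89/64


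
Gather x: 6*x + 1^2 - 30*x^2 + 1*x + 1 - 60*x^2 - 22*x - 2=-90*x^2 - 15*x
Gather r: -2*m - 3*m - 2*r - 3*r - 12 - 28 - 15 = -5*m - 5*r - 55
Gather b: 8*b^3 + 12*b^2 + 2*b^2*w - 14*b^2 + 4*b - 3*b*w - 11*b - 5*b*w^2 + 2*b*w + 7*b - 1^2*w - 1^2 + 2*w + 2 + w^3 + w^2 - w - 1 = 8*b^3 + b^2*(2*w - 2) + b*(-5*w^2 - w) + w^3 + w^2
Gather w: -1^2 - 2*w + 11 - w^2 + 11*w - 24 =-w^2 + 9*w - 14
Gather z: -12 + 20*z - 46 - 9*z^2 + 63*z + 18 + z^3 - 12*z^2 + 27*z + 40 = z^3 - 21*z^2 + 110*z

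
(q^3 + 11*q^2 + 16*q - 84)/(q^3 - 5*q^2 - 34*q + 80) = (q^2 + 13*q + 42)/(q^2 - 3*q - 40)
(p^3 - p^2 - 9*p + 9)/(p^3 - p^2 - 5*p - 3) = (p^2 + 2*p - 3)/(p^2 + 2*p + 1)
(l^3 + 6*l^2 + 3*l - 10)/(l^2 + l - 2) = l + 5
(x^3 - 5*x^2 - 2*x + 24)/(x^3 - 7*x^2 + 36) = (x - 4)/(x - 6)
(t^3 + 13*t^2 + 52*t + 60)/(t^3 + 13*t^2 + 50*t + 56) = (t^2 + 11*t + 30)/(t^2 + 11*t + 28)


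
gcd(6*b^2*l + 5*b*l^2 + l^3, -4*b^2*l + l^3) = 2*b*l + l^2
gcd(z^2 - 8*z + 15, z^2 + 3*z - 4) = 1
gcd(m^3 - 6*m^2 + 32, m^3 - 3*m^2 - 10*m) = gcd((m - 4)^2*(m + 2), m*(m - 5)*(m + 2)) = m + 2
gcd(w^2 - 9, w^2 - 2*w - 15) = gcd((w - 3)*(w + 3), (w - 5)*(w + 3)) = w + 3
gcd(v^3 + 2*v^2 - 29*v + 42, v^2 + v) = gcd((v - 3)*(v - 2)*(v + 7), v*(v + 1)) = 1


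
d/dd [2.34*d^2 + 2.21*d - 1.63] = 4.68*d + 2.21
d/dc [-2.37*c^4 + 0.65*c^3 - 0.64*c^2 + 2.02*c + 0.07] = -9.48*c^3 + 1.95*c^2 - 1.28*c + 2.02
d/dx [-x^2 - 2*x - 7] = -2*x - 2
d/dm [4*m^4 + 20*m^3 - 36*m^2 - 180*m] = 16*m^3 + 60*m^2 - 72*m - 180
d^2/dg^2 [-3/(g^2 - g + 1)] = 6*(g^2 - g - (2*g - 1)^2 + 1)/(g^2 - g + 1)^3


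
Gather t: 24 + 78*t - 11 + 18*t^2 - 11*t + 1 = 18*t^2 + 67*t + 14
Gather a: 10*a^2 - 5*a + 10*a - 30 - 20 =10*a^2 + 5*a - 50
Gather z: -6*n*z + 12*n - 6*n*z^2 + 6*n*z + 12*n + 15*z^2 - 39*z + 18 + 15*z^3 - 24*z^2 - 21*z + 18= 24*n + 15*z^3 + z^2*(-6*n - 9) - 60*z + 36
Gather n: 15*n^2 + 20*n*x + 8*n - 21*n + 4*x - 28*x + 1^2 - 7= 15*n^2 + n*(20*x - 13) - 24*x - 6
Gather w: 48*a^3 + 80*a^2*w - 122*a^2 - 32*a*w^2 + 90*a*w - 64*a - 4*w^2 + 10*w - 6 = 48*a^3 - 122*a^2 - 64*a + w^2*(-32*a - 4) + w*(80*a^2 + 90*a + 10) - 6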